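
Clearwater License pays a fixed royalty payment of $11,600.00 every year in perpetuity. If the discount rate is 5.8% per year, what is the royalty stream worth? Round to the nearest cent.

Level perpetuity: PV = C / r = $11,600.00 / 0.058 = $200,000.00

$200000.00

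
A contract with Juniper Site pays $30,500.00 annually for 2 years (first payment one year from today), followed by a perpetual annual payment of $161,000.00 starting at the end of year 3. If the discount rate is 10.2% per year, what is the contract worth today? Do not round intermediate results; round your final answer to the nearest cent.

PV of 2-year annuity: $30,500.00 × [1 − (1+0.102)^−2] / 0.102 = 52792.15154
Perpetuity value at year 2: $161,000.00 / 0.102 = 1578431.37255
PV of perpetuity: 1578431.37255 / (1+0.102)^2 = 1299758.04802
Total PV = 52792.15154 + 1299758.04802 = 1352550.19956

$1352550.20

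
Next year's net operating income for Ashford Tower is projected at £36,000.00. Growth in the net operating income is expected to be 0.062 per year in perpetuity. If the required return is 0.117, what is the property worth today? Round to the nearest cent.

£654545.45

Growing perpetuity: P = D₁ / (r − g) = £36,000.0000 / (0.117 − 0.062) = £654,545.45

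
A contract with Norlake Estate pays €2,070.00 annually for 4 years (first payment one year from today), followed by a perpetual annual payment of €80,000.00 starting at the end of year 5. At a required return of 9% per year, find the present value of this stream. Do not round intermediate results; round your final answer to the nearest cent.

€636417.52

PV of 4-year annuity: €2,070.00 × [1 − (1+0.09)^−4] / 0.09 = 6706.22015
Perpetuity value at year 4: €80,000.00 / 0.09 = 888888.88889
PV of perpetuity: 888888.88889 / (1+0.09)^4 = 629711.29872
Total PV = 6706.22015 + 629711.29872 = 636417.51887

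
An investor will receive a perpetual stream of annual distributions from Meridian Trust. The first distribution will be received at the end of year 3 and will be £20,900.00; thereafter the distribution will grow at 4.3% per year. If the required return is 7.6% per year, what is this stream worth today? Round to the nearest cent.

Value at end of year 2: C₁ / (r − g) = £20,900.00 / (0.076 − 0.043) = £633,333.3333
Discount to today: PV = £633,333.3333 / (1 + 0.076)^2 = £633,333.3333 / 1.157776 = £547,025.79

£547025.79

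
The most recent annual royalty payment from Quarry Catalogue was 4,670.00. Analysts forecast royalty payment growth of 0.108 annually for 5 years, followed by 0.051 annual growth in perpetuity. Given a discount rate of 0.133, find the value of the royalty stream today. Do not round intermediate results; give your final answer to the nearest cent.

D_1 = 5174.36000
D_2 = 5733.19088
D_3 = 6352.37550
D_4 = 7038.43205
D_5 = 7798.58271
Terminal value at year 5: TV = D_5×(1+g_2)/(r−g_2) = 8196.31043/0.082 = 99955.00522
P_0 = D_1/(1+r)^1 + D_2/(1+r)^2 + D_3/(1+r)^3 + D_4/(1+r)^4 + D_5/(1+r)^5 + TV/(1+r)^5
    = 4566.95499 + 4466.18369 + 4367.63595 + 4271.26270 + 4177.01595 + 53537.11902 = 75386.17229

75386.17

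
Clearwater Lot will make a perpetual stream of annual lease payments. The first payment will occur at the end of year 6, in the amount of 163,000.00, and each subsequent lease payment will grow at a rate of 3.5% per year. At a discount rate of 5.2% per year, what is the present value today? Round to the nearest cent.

7441491.40

Value at end of year 5: C₁ / (r − g) = 163,000.00 / (0.052 − 0.035) = 9,588,235.2941
Discount to today: PV = 9,588,235.2941 / (1 + 0.052)^5 = 9,588,235.2941 / 1.288483 = 7,441,491.40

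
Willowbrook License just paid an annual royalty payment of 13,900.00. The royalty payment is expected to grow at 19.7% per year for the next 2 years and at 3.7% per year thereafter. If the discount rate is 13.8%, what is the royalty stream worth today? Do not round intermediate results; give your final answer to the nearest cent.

D_1 = 16638.30000
D_2 = 19916.04510
Terminal value at year 2: TV = D_2×(1+g_2)/(r−g_2) = 20652.93877/0.101 = 204484.54226
P_0 = D_1/(1+r)^1 + D_2/(1+r)^2 + TV/(1+r)^2
    = 14620.65026 + 15378.66289 + 157897.75657 = 187897.06972

187897.07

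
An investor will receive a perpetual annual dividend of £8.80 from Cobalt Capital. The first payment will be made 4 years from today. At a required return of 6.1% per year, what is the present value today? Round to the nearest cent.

Value at end of year 3: C / r = £8.80 / 0.061 = £144.2623
Discount to today: PV = £144.2623 / (1 + 0.061)^3 = £144.2623 / 1.194390 = £120.78

£120.78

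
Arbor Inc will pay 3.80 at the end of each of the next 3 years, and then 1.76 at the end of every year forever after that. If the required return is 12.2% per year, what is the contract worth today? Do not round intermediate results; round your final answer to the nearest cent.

19.31

PV of 3-year annuity: 3.80 × [1 − (1+0.122)^−3] / 0.122 = 9.09568
Perpetuity value at year 3: 1.76 / 0.122 = 14.42623
PV of perpetuity: 14.42623 / (1+0.122)^3 = 10.21349
Total PV = 9.09568 + 10.21349 = 19.30917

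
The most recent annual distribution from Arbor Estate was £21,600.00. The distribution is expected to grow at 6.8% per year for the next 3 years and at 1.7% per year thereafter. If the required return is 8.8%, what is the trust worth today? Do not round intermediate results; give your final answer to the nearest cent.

£355093.27

D_1 = 23068.80000
D_2 = 24637.47840
D_3 = 26312.82693
Terminal value at year 3: TV = D_3×(1+g_2)/(r−g_2) = 26760.14499/0.071 = 376903.45055
P_0 = D_1/(1+r)^1 + D_2/(1+r)^2 + D_3/(1+r)^3 + TV/(1+r)^3
    = 21202.94118 + 20813.18123 + 20430.58599 + 292646.56263 = 355093.27102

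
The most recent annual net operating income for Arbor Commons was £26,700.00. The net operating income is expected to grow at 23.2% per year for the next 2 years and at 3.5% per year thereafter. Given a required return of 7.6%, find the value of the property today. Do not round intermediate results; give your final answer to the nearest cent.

£949192.38

D_1 = 32894.40000
D_2 = 40525.90080
Terminal value at year 2: TV = D_2×(1+g_2)/(r−g_2) = 41944.30733/0.041 = 1023031.88605
P_0 = D_1/(1+r)^1 + D_2/(1+r)^2 + TV/(1+r)^2
    = 30571.00372 + 35003.23102 + 883618.14898 = 949192.38372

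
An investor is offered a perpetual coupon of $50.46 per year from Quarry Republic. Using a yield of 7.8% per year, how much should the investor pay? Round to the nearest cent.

$646.92

Level perpetuity: PV = C / r = $50.46 / 0.078 = $646.92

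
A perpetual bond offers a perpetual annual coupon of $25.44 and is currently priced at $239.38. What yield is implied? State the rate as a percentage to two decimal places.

P = C/r ⇒ r = C/P = $25.44/$239.38 = 0.106275

10.63%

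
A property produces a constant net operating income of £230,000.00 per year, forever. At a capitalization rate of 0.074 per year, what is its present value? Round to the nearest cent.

£3108108.11

Level perpetuity: PV = C / r = £230,000.00 / 0.074 = £3,108,108.11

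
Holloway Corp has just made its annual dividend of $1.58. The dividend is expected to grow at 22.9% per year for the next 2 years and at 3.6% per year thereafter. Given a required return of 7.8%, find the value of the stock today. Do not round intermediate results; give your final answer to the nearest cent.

$54.51

D_1 = 1.94182
D_2 = 2.38650
Terminal value at year 2: TV = D_2×(1+g_2)/(r−g_2) = 2.47241/0.042 = 58.86692
P_0 = D_1/(1+r)^1 + D_2/(1+r)^2 + TV/(1+r)^2
    = 1.80132 + 2.05364 + 50.65634 = 54.51129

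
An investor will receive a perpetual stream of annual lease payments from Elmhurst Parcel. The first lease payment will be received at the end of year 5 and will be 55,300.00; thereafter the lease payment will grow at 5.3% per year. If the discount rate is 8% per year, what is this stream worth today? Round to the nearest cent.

1505450.03

Value at end of year 4: C₁ / (r − g) = 55,300.00 / (0.08 − 0.053) = 2,048,148.1481
Discount to today: PV = 2,048,148.1481 / (1 + 0.08)^4 = 2,048,148.1481 / 1.360489 = 1,505,450.03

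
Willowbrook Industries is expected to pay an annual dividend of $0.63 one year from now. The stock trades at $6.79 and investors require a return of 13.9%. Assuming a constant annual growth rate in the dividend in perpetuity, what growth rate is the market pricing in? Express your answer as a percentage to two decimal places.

4.62%

P = D₁/(r−g) ⇒ g = r − D₁/P = 0.139 − $0.63/$6.79 = 0.046216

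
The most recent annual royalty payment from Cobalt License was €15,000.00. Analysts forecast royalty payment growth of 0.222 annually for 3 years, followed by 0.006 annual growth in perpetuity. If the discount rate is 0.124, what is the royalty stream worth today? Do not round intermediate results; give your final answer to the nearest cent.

€217644.94

D_1 = 18330.00000
D_2 = 22399.26000
D_3 = 27371.89572
Terminal value at year 3: TV = D_3×(1+g_2)/(r−g_2) = 27536.12709/0.118 = 233357.00927
P_0 = D_1/(1+r)^1 + D_2/(1+r)^2 + D_3/(1+r)^3 + TV/(1+r)^3
    = 16307.82918 + 17729.68617 + 19275.51290 + 164331.91510 = 217644.94336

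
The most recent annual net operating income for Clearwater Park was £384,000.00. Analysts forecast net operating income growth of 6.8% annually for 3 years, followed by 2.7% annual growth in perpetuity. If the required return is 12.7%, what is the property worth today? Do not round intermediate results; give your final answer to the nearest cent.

£4391704.89

D_1 = 410112.00000
D_2 = 437999.61600
D_3 = 467783.58989
Terminal value at year 3: TV = D_3×(1+g_2)/(r−g_2) = 480413.74681/0.1 = 4804137.46815
P_0 = D_1/(1+r)^1 + D_2/(1+r)^2 + D_3/(1+r)^3 + TV/(1+r)^3
    = 363897.07187 + 344846.55968 + 326793.36800 + 3356167.88938 = 4391704.88894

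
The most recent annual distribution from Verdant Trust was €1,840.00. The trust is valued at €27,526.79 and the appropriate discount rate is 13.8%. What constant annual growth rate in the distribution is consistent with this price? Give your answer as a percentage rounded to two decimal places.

P = D₀(1+g)/(r−g) ⇒ P(r−g) = D₀(1+g) ⇒ g(P+D₀) = P·r − D₀
g = (P·r − D₀)/(P + D₀) = (€27,526.79×0.138 − €1,840.00) / (€27,526.79 + €1,840.00) = 0.066698

6.67%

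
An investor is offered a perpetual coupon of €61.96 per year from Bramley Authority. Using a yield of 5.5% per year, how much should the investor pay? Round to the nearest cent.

€1126.55

Level perpetuity: PV = C / r = €61.96 / 0.055 = €1,126.55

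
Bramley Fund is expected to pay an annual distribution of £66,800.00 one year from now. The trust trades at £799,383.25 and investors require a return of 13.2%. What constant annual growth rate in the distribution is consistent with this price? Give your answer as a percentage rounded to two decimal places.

4.84%

P = D₁/(r−g) ⇒ g = r − D₁/P = 0.132 − £66,800.00/£799,383.25 = 0.048436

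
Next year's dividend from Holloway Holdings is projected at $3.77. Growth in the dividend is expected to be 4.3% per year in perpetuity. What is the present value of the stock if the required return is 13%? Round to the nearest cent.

Growing perpetuity: P = D₁ / (r − g) = $3.7700 / (0.13 − 0.043) = $43.33

$43.33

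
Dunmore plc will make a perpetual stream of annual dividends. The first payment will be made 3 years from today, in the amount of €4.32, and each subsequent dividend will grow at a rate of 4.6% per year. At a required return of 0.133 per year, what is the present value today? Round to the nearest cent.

€38.68

Value at end of year 2: C₁ / (r − g) = €4.32 / (0.133 − 0.046) = €49.6552
Discount to today: PV = €49.6552 / (1 + 0.133)^2 = €49.6552 / 1.283689 = €38.68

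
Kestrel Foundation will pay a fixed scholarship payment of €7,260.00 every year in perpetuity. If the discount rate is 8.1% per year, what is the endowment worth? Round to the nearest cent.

Level perpetuity: PV = C / r = €7,260.00 / 0.081 = €89,629.63

€89629.63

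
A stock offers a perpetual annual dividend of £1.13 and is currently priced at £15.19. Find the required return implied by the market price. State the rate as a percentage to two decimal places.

7.44%

P = C/r ⇒ r = C/P = £1.13/£15.19 = 0.074391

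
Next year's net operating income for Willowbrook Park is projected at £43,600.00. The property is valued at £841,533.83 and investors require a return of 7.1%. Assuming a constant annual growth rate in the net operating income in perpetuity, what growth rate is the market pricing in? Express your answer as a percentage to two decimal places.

1.92%

P = D₁/(r−g) ⇒ g = r − D₁/P = 0.071 − £43,600.00/£841,533.83 = 0.019190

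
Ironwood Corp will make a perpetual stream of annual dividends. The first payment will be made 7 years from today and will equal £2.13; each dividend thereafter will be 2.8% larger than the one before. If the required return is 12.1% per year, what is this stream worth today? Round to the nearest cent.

£11.54

Value at end of year 6: C₁ / (r − g) = £2.13 / (0.121 − 0.028) = £22.9032
Discount to today: PV = £22.9032 / (1 + 0.121)^6 = £22.9032 / 1.984420 = £11.54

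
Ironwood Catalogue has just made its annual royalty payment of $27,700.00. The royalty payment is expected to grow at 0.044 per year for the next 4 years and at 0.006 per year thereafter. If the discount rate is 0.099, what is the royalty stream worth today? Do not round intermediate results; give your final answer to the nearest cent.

$341623.07

D_1 = 28918.80000
D_2 = 30191.22720
D_3 = 31519.64120
D_4 = 32906.50541
Terminal value at year 4: TV = D_4×(1+g_2)/(r−g_2) = 33103.94444/0.093 = 355956.39185
P_0 = D_1/(1+r)^1 + D_2/(1+r)^2 + D_3/(1+r)^3 + D_4/(1+r)^4 + TV/(1+r)^4
    = 26313.73976 + 24996.85561 + 23745.87557 + 22557.50145 + 244009.10175 = 341623.07415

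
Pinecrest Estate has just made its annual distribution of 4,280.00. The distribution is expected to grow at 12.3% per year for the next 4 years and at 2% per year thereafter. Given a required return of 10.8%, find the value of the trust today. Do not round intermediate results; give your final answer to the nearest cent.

70057.87

D_1 = 4806.44000
D_2 = 5397.63212
D_3 = 6061.54087
D_4 = 6807.11040
Terminal value at year 4: TV = D_4×(1+g_2)/(r−g_2) = 6943.25261/0.088 = 78900.59779
P_0 = D_1/(1+r)^1 + D_2/(1+r)^2 + D_3/(1+r)^3 + D_4/(1+r)^4 + TV/(1+r)^4
    = 4337.94224 + 4396.66889 + 4456.19058 + 4516.51807 + 52350.55040 = 70057.87019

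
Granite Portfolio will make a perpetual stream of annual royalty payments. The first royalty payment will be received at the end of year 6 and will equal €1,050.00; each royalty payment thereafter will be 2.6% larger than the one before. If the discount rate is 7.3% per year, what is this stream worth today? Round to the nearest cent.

€15706.99

Value at end of year 5: C₁ / (r − g) = €1,050.00 / (0.073 − 0.026) = €22,340.4255
Discount to today: PV = €22,340.4255 / (1 + 0.073)^5 = €22,340.4255 / 1.422324 = €15,706.99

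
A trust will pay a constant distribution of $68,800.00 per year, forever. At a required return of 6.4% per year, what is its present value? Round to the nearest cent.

Level perpetuity: PV = C / r = $68,800.00 / 0.064 = $1,075,000.00

$1075000.00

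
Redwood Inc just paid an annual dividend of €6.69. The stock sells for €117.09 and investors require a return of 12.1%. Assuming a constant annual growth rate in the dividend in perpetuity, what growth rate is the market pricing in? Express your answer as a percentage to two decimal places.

P = D₀(1+g)/(r−g) ⇒ P(r−g) = D₀(1+g) ⇒ g(P+D₀) = P·r − D₀
g = (P·r − D₀)/(P + D₀) = (€117.09×0.121 − €6.69) / (€117.09 + €6.69) = 0.060413

6.04%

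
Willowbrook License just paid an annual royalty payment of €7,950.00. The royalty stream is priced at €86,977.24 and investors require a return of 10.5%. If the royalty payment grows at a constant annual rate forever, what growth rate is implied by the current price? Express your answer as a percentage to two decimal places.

1.25%

P = D₀(1+g)/(r−g) ⇒ P(r−g) = D₀(1+g) ⇒ g(P+D₀) = P·r − D₀
g = (P·r − D₀)/(P + D₀) = (€86,977.24×0.105 − €7,950.00) / (€86,977.24 + €7,950.00) = 0.012458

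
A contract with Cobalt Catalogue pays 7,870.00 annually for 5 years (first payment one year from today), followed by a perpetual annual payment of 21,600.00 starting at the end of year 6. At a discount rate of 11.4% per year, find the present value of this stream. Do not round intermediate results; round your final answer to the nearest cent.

PV of 5-year annuity: 7,870.00 × [1 − (1+0.114)^−5] / 0.114 = 28796.38907
Perpetuity value at year 5: 21,600.00 / 0.114 = 189473.68421
PV of perpetuity: 189473.68421 / (1+0.114)^5 = 110439.12208
Total PV = 28796.38907 + 110439.12208 = 139235.51115

139235.51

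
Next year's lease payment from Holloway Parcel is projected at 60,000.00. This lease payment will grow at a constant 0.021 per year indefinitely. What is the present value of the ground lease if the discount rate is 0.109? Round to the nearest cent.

Growing perpetuity: P = D₁ / (r − g) = 60,000.0000 / (0.109 − 0.021) = 681,818.18

681818.18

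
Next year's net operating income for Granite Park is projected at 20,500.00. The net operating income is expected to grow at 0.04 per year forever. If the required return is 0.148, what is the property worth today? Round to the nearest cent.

Growing perpetuity: P = D₁ / (r − g) = 20,500.0000 / (0.148 − 0.04) = 189,814.81

189814.81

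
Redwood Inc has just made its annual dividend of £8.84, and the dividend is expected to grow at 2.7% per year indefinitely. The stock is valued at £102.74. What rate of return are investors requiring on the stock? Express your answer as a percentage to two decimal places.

11.54%

D₁ = £8.84 × 1.027 = £9.0787
P = D₁/(r − g) ⇒ r = D₁/P + g = £9.0787/£102.74 + 0.027 = 0.088366 + 0.027 = 0.115366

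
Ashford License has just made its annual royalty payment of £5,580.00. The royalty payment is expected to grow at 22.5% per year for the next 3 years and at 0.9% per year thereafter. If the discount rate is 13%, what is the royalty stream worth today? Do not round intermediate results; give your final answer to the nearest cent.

£78996.41

D_1 = 6835.50000
D_2 = 8373.48750
D_3 = 10257.52219
Terminal value at year 3: TV = D_3×(1+g_2)/(r−g_2) = 10349.83989/0.121 = 85535.86684
P_0 = D_1/(1+r)^1 + D_2/(1+r)^2 + D_3/(1+r)^3 + TV/(1+r)^3
    = 6049.11504 + 6557.66896 + 7108.97742 + 59280.64639 = 78996.40782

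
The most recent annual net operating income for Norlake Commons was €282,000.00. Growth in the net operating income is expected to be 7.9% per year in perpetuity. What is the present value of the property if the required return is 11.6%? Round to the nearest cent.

€8223729.73

D₁ = D₀ × (1 + g) = €282,000.00 × 1.079 = €304,278.0000
Growing perpetuity: P = D₁ / (r − g) = €304,278.0000 / (0.116 − 0.079) = €8,223,729.73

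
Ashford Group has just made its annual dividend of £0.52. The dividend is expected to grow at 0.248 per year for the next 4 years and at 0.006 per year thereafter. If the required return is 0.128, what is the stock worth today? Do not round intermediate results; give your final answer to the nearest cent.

D_1 = 0.64896
D_2 = 0.80990
D_3 = 1.01076
D_4 = 1.26143
Terminal value at year 4: TV = D_4×(1+g_2)/(r−g_2) = 1.26899/0.122 = 10.40159
P_0 = D_1/(1+r)^1 + D_2/(1+r)^2 + D_3/(1+r)^3 + D_4/(1+r)^4 + TV/(1+r)^4
    = 0.57532 + 0.63652 + 0.70424 + 0.77916 + 6.42486 = 9.12010

£9.12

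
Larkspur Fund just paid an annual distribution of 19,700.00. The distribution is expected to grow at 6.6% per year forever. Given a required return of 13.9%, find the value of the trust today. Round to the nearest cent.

D₁ = D₀ × (1 + g) = 19,700.00 × 1.066 = 21,000.2000
Growing perpetuity: P = D₁ / (r − g) = 21,000.2000 / (0.139 − 0.066) = 287,673.97

287673.97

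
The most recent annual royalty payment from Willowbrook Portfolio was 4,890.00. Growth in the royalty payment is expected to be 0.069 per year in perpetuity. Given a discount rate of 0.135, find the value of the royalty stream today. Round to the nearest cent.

79203.18

D₁ = D₀ × (1 + g) = 4,890.00 × 1.069 = 5,227.4100
Growing perpetuity: P = D₁ / (r − g) = 5,227.4100 / (0.135 − 0.069) = 79,203.18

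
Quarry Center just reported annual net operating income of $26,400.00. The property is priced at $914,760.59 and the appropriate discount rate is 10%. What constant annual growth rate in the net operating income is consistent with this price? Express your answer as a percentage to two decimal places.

P = D₀(1+g)/(r−g) ⇒ P(r−g) = D₀(1+g) ⇒ g(P+D₀) = P·r − D₀
g = (P·r − D₀)/(P + D₀) = ($914,760.59×0.1 − $26,400.00) / ($914,760.59 + $26,400.00) = 0.069144

6.91%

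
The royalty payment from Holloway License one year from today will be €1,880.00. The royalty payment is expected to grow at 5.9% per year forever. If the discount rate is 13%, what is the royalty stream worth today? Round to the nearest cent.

€26478.87

Growing perpetuity: P = D₁ / (r − g) = €1,880.0000 / (0.13 − 0.059) = €26,478.87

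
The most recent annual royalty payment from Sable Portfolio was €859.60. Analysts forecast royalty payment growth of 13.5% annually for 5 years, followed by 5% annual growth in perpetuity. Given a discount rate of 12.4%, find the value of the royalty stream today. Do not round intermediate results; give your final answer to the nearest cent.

D_1 = 975.64600
D_2 = 1107.35821
D_3 = 1256.85157
D_4 = 1426.52653
D_5 = 1619.10761
Terminal value at year 5: TV = D_5×(1+g_2)/(r−g_2) = 1700.06299/0.074 = 22973.82422
P_0 = D_1/(1+r)^1 + D_2/(1+r)^2 + D_3/(1+r)^3 + D_4/(1+r)^4 + D_5/(1+r)^5 + TV/(1+r)^5
    = 868.01246 + 876.50724 + 885.08516 + 893.74702 + 902.49366 + 12805.65324 = 17231.49877

€17231.50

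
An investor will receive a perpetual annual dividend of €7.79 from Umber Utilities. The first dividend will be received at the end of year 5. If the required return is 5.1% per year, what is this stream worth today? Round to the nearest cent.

€125.19

Value at end of year 4: C / r = €7.79 / 0.051 = €152.7451
Discount to today: PV = €152.7451 / (1 + 0.051)^4 = €152.7451 / 1.220143 = €125.19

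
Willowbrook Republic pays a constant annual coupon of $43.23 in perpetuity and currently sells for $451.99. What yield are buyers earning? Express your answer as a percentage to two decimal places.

P = C/r ⇒ r = C/P = $43.23/$451.99 = 0.095644

9.56%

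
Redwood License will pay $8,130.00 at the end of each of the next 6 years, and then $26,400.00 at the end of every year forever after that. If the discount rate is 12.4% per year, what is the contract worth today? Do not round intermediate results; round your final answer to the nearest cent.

PV of 6-year annuity: $8,130.00 × [1 − (1+0.124)^−6] / 0.124 = 33050.47184
Perpetuity value at year 6: $26,400.00 / 0.124 = 212903.22581
PV of perpetuity: 212903.22581 / (1+0.124)^6 = 105580.66044
Total PV = 33050.47184 + 105580.66044 = 138631.13227

$138631.13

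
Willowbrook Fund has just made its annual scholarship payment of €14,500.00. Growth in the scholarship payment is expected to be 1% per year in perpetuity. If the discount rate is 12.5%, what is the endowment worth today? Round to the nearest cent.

€127347.83

D₁ = D₀ × (1 + g) = €14,500.00 × 1.01 = €14,645.0000
Growing perpetuity: P = D₁ / (r − g) = €14,645.0000 / (0.125 − 0.01) = €127,347.83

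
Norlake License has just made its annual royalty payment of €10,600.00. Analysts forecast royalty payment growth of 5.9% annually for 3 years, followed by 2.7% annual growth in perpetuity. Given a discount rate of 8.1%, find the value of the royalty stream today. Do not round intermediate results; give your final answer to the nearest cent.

D_1 = 11225.40000
D_2 = 11887.69860
D_3 = 12589.07282
Terminal value at year 3: TV = D_3×(1+g_2)/(r−g_2) = 12928.97778/0.054 = 239425.51451
P_0 = D_1/(1+r)^1 + D_2/(1+r)^2 + D_3/(1+r)^3 + TV/(1+r)^3
    = 10384.27382 + 10172.93800 + 9965.90318 + 189536.71422 = 220059.82923

€220059.83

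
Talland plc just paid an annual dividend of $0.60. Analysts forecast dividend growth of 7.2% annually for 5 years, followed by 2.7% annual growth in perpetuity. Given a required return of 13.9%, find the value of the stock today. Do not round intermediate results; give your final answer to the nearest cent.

D_1 = 0.64320
D_2 = 0.68951
D_3 = 0.73916
D_4 = 0.79237
D_5 = 0.84943
Terminal value at year 5: TV = D_5×(1+g_2)/(r−g_2) = 0.87236/0.112 = 7.78893
P_0 = D_1/(1+r)^1 + D_2/(1+r)^2 + D_3/(1+r)^3 + D_4/(1+r)^4 + D_5/(1+r)^5 + TV/(1+r)^5
    = 0.56471 + 0.53149 + 0.50022 + 0.47080 + 0.44310 + 4.06311 = 6.57344

$6.57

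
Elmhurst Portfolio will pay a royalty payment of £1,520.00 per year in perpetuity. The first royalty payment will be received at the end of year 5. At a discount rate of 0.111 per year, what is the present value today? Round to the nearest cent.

Value at end of year 4: C / r = £1,520.00 / 0.111 = £13,693.6937
Discount to today: PV = £13,693.6937 / (1 + 0.111)^4 = £13,693.6937 / 1.523548 = £8,988.03

£8988.03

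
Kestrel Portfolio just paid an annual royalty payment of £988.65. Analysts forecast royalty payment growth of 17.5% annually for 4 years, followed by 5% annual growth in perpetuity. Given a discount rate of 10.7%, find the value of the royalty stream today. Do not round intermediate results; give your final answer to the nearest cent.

D_1 = 1161.66375
D_2 = 1364.95491
D_3 = 1603.82201
D_4 = 1884.49087
Terminal value at year 4: TV = D_4×(1+g_2)/(r−g_2) = 1978.71541/0.057 = 34714.30545
P_0 = D_1/(1+r)^1 + D_2/(1+r)^2 + D_3/(1+r)^3 + D_4/(1+r)^4 + TV/(1+r)^4
    = 1049.38008 + 1113.84065 + 1182.26085 + 1254.88392 + 23116.28270 = 27716.64819

£27716.65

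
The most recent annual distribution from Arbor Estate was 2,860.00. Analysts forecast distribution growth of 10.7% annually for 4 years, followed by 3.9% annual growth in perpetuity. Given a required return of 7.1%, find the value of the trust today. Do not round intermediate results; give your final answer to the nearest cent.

118424.04

D_1 = 3166.02000
D_2 = 3504.78414
D_3 = 3879.79604
D_4 = 4294.93422
Terminal value at year 4: TV = D_4×(1+g_2)/(r−g_2) = 4462.43665/0.032 = 139451.14544
P_0 = D_1/(1+r)^1 + D_2/(1+r)^2 + D_3/(1+r)^3 + D_4/(1+r)^4 + TV/(1+r)^4
    = 2956.13445 + 3055.50032 + 3158.20621 + 3264.36440 + 105989.83170 = 118424.03709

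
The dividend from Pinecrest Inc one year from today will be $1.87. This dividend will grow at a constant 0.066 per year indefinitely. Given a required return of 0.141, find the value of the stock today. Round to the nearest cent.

$24.93

Growing perpetuity: P = D₁ / (r − g) = $1.8700 / (0.141 − 0.066) = $24.93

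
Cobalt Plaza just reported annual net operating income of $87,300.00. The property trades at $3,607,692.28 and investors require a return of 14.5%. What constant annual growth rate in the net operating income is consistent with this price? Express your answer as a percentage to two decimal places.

P = D₀(1+g)/(r−g) ⇒ P(r−g) = D₀(1+g) ⇒ g(P+D₀) = P·r − D₀
g = (P·r − D₀)/(P + D₀) = ($3,607,692.28×0.145 − $87,300.00) / ($3,607,692.28 + $87,300.00) = 0.117948

11.79%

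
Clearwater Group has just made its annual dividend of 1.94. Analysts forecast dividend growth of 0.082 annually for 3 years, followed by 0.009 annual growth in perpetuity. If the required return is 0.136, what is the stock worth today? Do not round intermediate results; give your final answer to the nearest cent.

18.60

D_1 = 2.09908
D_2 = 2.27120
D_3 = 2.45744
Terminal value at year 3: TV = D_3×(1+g_2)/(r−g_2) = 2.47956/0.127 = 19.52410
P_0 = D_1/(1+r)^1 + D_2/(1+r)^2 + D_3/(1+r)^3 + TV/(1+r)^3
    = 1.84778 + 1.75995 + 1.67629 + 13.31791 = 18.60192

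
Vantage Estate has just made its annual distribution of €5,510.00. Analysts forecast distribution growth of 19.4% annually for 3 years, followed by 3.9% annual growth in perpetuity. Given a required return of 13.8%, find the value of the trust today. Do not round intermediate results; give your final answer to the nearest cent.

D_1 = 6578.94000
D_2 = 7855.25436
D_3 = 9379.17371
Terminal value at year 3: TV = D_3×(1+g_2)/(r−g_2) = 9744.96148/0.099 = 98433.95435
P_0 = D_1/(1+r)^1 + D_2/(1+r)^2 + D_3/(1+r)^3 + TV/(1+r)^3
    = 5781.14236 + 6065.62739 + 6364.11169 + 66791.03079 = 85001.91223

€85001.91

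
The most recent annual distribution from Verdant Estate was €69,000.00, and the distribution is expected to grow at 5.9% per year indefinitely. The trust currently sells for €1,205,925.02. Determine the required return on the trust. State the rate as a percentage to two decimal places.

D₁ = €69,000.00 × 1.059 = €73,071.0000
P = D₁/(r − g) ⇒ r = D₁/P + g = €73,071.0000/€1,205,925.02 + 0.059 = 0.060593 + 0.059 = 0.119593

11.96%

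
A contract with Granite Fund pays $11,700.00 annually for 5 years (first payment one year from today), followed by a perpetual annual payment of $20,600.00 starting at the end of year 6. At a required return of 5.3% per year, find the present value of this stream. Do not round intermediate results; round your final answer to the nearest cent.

PV of 5-year annuity: $11,700.00 × [1 − (1+0.053)^−5] / 0.053 = 50237.53914
Perpetuity value at year 5: $20,600.00 / 0.053 = 388679.24528
PV of perpetuity: 388679.24528 / (1+0.053)^5 = 300226.82595
Total PV = 50237.53914 + 300226.82595 = 350464.36509

$350464.37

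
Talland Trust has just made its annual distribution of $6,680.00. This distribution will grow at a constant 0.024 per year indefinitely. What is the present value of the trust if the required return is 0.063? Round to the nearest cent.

D₁ = D₀ × (1 + g) = $6,680.00 × 1.024 = $6,840.3200
Growing perpetuity: P = D₁ / (r − g) = $6,840.3200 / (0.063 − 0.024) = $175,392.82

$175392.82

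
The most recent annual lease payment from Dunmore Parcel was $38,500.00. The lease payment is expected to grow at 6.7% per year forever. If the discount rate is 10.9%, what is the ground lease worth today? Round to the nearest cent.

$978083.33

D₁ = D₀ × (1 + g) = $38,500.00 × 1.067 = $41,079.5000
Growing perpetuity: P = D₁ / (r − g) = $41,079.5000 / (0.109 − 0.067) = $978,083.33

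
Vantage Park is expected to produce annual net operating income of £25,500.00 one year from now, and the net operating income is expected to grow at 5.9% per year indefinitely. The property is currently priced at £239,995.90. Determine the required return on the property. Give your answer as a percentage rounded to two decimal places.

16.53%

P = D₁/(r − g) ⇒ r = D₁/P + g = £25,500.0000/£239,995.90 + 0.059 = 0.106252 + 0.059 = 0.165252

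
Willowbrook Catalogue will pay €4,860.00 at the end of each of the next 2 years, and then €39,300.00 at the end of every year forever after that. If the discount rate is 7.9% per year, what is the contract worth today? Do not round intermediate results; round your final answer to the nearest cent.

€435968.41

PV of 2-year annuity: €4,860.00 × [1 − (1+0.079)^−2] / 0.079 = 8678.56397
Perpetuity value at year 2: €39,300.00 / 0.079 = 497468.35443
PV of perpetuity: 497468.35443 / (1+0.079)^2 = 427289.84328
Total PV = 8678.56397 + 427289.84328 = 435968.40725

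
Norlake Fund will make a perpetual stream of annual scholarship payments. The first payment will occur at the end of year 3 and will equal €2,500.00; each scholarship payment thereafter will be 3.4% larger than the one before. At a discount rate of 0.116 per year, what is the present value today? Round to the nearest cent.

€24479.23

Value at end of year 2: C₁ / (r − g) = €2,500.00 / (0.116 − 0.034) = €30,487.8049
Discount to today: PV = €30,487.8049 / (1 + 0.116)^2 = €30,487.8049 / 1.245456 = €24,479.23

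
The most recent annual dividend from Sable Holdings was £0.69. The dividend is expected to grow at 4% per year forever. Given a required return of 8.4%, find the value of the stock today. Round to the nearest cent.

D₁ = D₀ × (1 + g) = £0.69 × 1.04 = £0.7176
Growing perpetuity: P = D₁ / (r − g) = £0.7176 / (0.084 − 0.04) = £16.31

£16.31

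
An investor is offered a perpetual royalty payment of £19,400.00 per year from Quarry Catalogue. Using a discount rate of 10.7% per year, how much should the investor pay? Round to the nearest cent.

£181308.41

Level perpetuity: PV = C / r = £19,400.00 / 0.107 = £181,308.41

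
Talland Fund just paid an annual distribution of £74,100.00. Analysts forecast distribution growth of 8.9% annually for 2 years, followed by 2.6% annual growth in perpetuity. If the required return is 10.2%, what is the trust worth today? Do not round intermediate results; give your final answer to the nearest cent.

D_1 = 80694.90000
D_2 = 87876.74610
Terminal value at year 2: TV = D_2×(1+g_2)/(r−g_2) = 90161.54150/0.076 = 1186336.07235
P_0 = D_1/(1+r)^1 + D_2/(1+r)^2 + TV/(1+r)^2
    = 73225.86207 + 72362.03611 + 976887.48748 = 1122475.38566

£1122475.39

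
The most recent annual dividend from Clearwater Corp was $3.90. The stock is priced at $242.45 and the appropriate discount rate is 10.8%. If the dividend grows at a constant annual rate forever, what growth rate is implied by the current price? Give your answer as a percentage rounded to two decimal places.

P = D₀(1+g)/(r−g) ⇒ P(r−g) = D₀(1+g) ⇒ g(P+D₀) = P·r − D₀
g = (P·r − D₀)/(P + D₀) = ($242.45×0.108 − $3.90) / ($242.45 + $3.90) = 0.090459

9.05%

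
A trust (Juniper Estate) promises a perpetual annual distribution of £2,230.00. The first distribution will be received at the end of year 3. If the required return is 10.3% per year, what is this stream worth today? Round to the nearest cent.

Value at end of year 2: C / r = £2,230.00 / 0.103 = £21,650.4854
Discount to today: PV = £21,650.4854 / (1 + 0.103)^2 = £21,650.4854 / 1.216609 = £17,795.76

£17795.76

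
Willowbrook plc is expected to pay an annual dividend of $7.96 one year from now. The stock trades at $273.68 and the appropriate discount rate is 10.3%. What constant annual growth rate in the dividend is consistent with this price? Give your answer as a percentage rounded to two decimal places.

7.39%

P = D₁/(r−g) ⇒ g = r − D₁/P = 0.103 − $7.96/$273.68 = 0.073915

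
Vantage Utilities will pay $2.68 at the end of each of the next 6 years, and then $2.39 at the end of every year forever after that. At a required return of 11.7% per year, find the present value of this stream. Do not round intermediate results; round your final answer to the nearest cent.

PV of 6-year annuity: $2.68 × [1 − (1+0.117)^−6] / 0.117 = 11.11283
Perpetuity value at year 6: $2.39 / 0.117 = 20.42735
PV of perpetuity: 20.42735 / (1+0.117)^6 = 10.51703
Total PV = 11.11283 + 10.51703 = 21.62986

$21.63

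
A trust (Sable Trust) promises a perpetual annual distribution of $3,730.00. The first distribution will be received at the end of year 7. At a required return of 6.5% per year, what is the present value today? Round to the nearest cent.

$39327.63

Value at end of year 6: C / r = $3,730.00 / 0.065 = $57,384.6154
Discount to today: PV = $57,384.6154 / (1 + 0.065)^6 = $57,384.6154 / 1.459142 = $39,327.63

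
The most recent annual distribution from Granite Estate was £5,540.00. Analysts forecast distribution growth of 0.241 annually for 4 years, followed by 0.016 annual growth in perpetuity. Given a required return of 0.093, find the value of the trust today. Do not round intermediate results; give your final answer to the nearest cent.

£152231.99

D_1 = 6875.14000
D_2 = 8532.04874
D_3 = 10588.27249
D_4 = 13140.04616
Terminal value at year 4: TV = D_4×(1+g_2)/(r−g_2) = 13350.28689/0.077 = 173380.34927
P_0 = D_1/(1+r)^1 + D_2/(1+r)^2 + D_3/(1+r)^3 + D_4/(1+r)^4 + TV/(1+r)^4
    = 6290.15554 + 7141.88748 + 8108.95002 + 9206.95972 + 121484.03988 = 152231.99263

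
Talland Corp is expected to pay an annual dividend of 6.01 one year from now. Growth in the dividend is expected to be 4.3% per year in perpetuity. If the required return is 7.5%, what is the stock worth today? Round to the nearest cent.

Growing perpetuity: P = D₁ / (r − g) = 6.0100 / (0.075 − 0.043) = 187.81

187.81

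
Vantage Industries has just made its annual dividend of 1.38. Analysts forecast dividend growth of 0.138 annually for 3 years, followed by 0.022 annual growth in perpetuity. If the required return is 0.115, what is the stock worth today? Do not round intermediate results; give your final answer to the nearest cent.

20.44

D_1 = 1.57044
D_2 = 1.78716
D_3 = 2.03379
Terminal value at year 3: TV = D_3×(1+g_2)/(r−g_2) = 2.07853/0.093 = 22.34981
P_0 = D_1/(1+r)^1 + D_2/(1+r)^2 + D_3/(1+r)^3 + TV/(1+r)^3
    = 1.40847 + 1.43752 + 1.46717 + 16.12312 = 20.43628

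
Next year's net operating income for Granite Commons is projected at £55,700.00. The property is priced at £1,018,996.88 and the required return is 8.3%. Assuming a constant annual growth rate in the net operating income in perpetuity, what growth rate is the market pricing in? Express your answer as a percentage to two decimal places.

P = D₁/(r−g) ⇒ g = r − D₁/P = 0.083 − £55,700.00/£1,018,996.88 = 0.028338

2.83%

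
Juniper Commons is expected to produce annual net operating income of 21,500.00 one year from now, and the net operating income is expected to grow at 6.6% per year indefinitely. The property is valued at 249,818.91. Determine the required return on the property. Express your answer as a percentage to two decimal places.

P = D₁/(r − g) ⇒ r = D₁/P + g = 21,500.0000/249,818.91 + 0.066 = 0.086062 + 0.066 = 0.152062

15.21%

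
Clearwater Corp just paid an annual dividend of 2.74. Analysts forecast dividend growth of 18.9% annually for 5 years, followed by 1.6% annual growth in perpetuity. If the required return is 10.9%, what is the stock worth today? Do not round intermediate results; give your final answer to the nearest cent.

D_1 = 3.25786
D_2 = 3.87360
D_3 = 4.60571
D_4 = 5.47618
D_5 = 6.51118
Terminal value at year 5: TV = D_5×(1+g_2)/(r−g_2) = 6.61536/0.093 = 71.13291
P_0 = D_1/(1+r)^1 + D_2/(1+r)^2 + D_3/(1+r)^3 + D_4/(1+r)^4 + D_5/(1+r)^5 + TV/(1+r)^5
    = 2.93766 + 3.14957 + 3.37677 + 3.62036 + 3.88152 + 42.40459 = 59.37047

59.37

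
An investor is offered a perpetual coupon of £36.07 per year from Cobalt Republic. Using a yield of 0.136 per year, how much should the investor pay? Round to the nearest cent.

Level perpetuity: PV = C / r = £36.07 / 0.136 = £265.22

£265.22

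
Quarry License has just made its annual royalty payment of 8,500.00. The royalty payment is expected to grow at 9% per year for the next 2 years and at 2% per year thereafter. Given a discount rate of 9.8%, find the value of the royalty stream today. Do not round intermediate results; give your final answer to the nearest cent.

126354.68

D_1 = 9265.00000
D_2 = 10098.85000
Terminal value at year 2: TV = D_2×(1+g_2)/(r−g_2) = 10300.82700/0.078 = 132061.88462
P_0 = D_1/(1+r)^1 + D_2/(1+r)^2 + TV/(1+r)^2
    = 8438.06922 + 8376.58966 + 109540.01863 = 126354.67750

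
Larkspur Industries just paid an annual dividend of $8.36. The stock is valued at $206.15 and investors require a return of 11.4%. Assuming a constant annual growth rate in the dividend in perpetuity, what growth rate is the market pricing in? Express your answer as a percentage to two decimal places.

7.06%

P = D₀(1+g)/(r−g) ⇒ P(r−g) = D₀(1+g) ⇒ g(P+D₀) = P·r − D₀
g = (P·r − D₀)/(P + D₀) = ($206.15×0.114 − $8.36) / ($206.15 + $8.36) = 0.070585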